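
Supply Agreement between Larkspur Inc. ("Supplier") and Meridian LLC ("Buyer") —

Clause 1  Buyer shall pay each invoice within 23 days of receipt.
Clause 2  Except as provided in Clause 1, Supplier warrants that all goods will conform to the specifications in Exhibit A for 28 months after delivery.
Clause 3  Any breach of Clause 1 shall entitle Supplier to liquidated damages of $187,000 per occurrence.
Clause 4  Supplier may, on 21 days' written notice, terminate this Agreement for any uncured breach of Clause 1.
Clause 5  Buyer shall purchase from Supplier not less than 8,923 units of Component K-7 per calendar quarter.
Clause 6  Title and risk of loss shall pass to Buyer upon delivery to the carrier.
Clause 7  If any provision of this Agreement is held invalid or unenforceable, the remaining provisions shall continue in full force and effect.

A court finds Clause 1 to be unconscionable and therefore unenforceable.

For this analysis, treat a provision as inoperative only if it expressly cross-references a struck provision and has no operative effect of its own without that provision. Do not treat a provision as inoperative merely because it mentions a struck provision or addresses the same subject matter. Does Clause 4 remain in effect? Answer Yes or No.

Clause 1 is struck. Clause 3 does nothing except set the liquidated-damages amount by reference to Clause 1; with Clause 1 gone it has no independent effect and is inoperative. The only function of Clause 4 is the termination right for breach of Clause 1, so it cannot stand once Clause 1 is removed. Although Clause 2 refers to Clause 1, its operative terms do not depend on Clause 1, so it remains in effect. Under the severability clause in Clause 7, the remaining provisions continue in force. That leaves Clause 2, Clause 5, Clause 6, and Clause 7 in effect. Clause 4 is among the inoperative provisions, so the answer is no.

No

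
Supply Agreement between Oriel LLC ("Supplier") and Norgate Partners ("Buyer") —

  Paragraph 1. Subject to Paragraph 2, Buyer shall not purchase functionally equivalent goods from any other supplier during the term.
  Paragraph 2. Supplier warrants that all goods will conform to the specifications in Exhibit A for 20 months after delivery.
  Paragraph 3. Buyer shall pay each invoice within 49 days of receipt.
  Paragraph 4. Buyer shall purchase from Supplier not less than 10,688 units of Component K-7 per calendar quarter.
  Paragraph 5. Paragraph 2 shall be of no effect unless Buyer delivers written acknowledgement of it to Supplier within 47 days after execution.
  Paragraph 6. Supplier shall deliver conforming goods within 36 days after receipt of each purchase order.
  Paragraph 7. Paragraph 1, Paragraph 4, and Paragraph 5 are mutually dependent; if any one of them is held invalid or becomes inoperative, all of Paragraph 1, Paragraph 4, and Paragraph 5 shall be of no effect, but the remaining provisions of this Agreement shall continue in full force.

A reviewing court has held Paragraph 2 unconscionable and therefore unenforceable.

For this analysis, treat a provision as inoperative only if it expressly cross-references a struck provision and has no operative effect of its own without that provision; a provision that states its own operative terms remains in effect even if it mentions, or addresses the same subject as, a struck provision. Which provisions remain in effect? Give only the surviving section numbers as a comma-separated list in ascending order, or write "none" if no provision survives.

Paragraph 2 is struck. Paragraph 5 merely fixes the acknowledgement condition for Paragraph 2; with Paragraph 2 gone it has nothing to operate on and falls away. Paragraph 7 declares Paragraph 1, Paragraph 4, and Paragraph 5 mutually dependent; since one of them has fallen, all of them are of no effect. That brings down Paragraph 1 and Paragraph 4 as well. The remainder continues in force under Paragraph 7. Paragraph 3, Paragraph 6, and Paragraph 7 remain in effect.

3, 6, 7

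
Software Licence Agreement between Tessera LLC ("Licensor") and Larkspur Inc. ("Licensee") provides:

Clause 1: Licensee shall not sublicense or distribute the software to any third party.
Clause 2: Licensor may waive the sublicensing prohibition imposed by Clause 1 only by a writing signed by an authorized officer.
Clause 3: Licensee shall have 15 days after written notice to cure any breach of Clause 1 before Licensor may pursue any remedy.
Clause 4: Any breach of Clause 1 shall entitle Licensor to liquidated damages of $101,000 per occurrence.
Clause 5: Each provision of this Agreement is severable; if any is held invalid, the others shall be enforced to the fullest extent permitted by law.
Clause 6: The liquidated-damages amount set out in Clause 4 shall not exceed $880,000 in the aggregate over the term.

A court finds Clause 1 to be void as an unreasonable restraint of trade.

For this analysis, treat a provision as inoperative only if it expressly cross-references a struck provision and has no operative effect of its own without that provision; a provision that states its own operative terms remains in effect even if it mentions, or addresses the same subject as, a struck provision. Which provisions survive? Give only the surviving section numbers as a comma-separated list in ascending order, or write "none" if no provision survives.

5

Clause 1 is struck. Clause 2 merely fixes the waiver condition for Clause 1; with Clause 1 gone it has nothing to operate on and falls away. The only function of Clause 3 is the cure period for breach of Clause 1, so it cannot stand once Clause 1 is removed. The whole of Clause 4 is the liquidated-damages amount, defined by reference to Clause 1, so Clause 4 cannot stand once Clause 1 is removed. Clause 6 does nothing except set the aggregate cap on the liquidated-damages amount by reference to Clause 4; with Clause 4 gone it has no independent effect and is inoperative. Clause 5 is a severability clause and preserves every provision that can still be given independent effect. Only Clause 5 remains in effect.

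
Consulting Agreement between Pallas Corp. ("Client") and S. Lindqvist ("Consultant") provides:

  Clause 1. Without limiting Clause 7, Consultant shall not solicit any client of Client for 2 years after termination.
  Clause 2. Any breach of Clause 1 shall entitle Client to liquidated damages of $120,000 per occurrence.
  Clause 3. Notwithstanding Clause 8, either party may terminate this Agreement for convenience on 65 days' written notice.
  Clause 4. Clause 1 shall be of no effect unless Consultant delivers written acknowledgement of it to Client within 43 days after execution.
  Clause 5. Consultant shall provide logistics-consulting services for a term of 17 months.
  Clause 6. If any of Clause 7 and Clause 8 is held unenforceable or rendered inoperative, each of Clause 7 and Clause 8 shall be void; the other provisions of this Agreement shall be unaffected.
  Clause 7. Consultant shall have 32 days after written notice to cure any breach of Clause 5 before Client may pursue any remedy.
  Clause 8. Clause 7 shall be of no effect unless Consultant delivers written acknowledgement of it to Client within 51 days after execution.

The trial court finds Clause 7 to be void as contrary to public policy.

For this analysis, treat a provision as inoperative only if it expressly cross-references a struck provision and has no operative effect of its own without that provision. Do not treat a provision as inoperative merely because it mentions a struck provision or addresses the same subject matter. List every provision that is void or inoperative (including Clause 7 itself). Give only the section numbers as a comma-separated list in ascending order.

Clause 7 is struck. The only function of Clause 8 is the acknowledgement condition for Clause 7, so it cannot stand once Clause 7 is removed. Clause 1 mentions Clause 7 but its own obligation stands independently of Clause 7, so Clause 1 is not affected. Clause 3 mentions Clause 8 but its own obligation stands independently of Clause 8, so Clause 3 is not affected. Clause 6 declares Clause 7 and Clause 8 mutually dependent; since one of them has fallen, all of them are of no effect. The remainder continues in force under Clause 6. That leaves Clause 1, Clause 2, Clause 3, Clause 4, Clause 5, and Clause 6 in effect.

7, 8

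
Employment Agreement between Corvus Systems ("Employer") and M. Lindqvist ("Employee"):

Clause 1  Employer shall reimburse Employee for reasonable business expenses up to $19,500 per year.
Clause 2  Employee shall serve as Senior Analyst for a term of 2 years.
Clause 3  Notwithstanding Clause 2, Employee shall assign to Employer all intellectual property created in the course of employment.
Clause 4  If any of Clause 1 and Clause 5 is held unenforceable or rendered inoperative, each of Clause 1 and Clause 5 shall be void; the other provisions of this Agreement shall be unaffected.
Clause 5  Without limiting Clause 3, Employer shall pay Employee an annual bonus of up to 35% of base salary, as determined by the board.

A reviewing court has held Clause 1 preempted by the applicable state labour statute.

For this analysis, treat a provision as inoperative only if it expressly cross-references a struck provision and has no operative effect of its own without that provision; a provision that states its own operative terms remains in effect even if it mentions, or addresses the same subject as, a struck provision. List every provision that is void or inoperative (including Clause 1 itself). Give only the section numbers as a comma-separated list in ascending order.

Clause 1 is struck. Nothing else in the Agreement is defined by reference to Clause 1. Clause 4 declares Clause 1 and Clause 5 mutually dependent; since one of them has fallen, all of them are of no effect. That brings down Clause 5 as well. The remainder continues in force under Clause 4. The provisions still in force are Clause 2, Clause 3, and Clause 4.

1, 5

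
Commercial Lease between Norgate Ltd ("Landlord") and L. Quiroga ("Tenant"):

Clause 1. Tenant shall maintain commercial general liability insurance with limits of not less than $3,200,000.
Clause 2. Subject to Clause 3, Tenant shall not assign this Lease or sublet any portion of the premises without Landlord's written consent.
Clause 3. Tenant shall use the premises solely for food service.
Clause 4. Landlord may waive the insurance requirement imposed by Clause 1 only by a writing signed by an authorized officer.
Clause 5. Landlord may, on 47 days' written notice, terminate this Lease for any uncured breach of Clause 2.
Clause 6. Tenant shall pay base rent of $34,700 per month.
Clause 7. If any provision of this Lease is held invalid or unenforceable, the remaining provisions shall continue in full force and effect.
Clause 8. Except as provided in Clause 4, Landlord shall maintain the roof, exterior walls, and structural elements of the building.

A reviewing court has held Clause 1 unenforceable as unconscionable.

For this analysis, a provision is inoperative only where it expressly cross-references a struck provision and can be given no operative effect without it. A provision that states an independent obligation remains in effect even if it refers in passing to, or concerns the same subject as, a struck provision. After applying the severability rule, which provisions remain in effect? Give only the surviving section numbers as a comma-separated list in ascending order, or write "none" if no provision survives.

Clause 1 is struck. Clause 4 operates only by reference to Clause 1, so it falls with Clause 1. Clause 8 mentions Clause 4 but its own obligation stands independently of Clause 4, so Clause 8 is not affected. Under the severability clause in Clause 7, the remaining provisions continue in force. The provisions still in force are Clause 2, Clause 3, Clause 5, Clause 6, Clause 7, and Clause 8.

2, 3, 5, 6, 7, 8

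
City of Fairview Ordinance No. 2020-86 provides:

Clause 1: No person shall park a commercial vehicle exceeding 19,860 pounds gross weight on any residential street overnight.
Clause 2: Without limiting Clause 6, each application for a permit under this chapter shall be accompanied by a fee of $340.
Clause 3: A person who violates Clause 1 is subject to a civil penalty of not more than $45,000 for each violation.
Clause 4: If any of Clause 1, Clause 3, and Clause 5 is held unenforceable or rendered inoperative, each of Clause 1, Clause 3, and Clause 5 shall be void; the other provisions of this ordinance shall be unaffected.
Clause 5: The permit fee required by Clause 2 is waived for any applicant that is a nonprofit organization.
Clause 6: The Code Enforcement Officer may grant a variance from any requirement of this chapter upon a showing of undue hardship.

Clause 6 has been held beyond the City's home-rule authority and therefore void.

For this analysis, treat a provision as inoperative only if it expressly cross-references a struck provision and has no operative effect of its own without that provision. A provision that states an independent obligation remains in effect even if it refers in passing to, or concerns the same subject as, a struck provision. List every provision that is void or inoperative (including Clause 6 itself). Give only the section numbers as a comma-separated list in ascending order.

Clause 6 is struck. Clause 2 mentions Clause 6 but its own obligation stands independently of Clause 6, so Clause 2 is not affected. Nothing else in the ordinance is defined by reference to Clause 6. Clause 4 ties Clause 1, Clause 3, and Clause 5 together, but none of those is affected here; the remaining provisions continue in force under Clause 4. Clause 1, Clause 2, Clause 3, Clause 4, and Clause 5 remain in effect.

6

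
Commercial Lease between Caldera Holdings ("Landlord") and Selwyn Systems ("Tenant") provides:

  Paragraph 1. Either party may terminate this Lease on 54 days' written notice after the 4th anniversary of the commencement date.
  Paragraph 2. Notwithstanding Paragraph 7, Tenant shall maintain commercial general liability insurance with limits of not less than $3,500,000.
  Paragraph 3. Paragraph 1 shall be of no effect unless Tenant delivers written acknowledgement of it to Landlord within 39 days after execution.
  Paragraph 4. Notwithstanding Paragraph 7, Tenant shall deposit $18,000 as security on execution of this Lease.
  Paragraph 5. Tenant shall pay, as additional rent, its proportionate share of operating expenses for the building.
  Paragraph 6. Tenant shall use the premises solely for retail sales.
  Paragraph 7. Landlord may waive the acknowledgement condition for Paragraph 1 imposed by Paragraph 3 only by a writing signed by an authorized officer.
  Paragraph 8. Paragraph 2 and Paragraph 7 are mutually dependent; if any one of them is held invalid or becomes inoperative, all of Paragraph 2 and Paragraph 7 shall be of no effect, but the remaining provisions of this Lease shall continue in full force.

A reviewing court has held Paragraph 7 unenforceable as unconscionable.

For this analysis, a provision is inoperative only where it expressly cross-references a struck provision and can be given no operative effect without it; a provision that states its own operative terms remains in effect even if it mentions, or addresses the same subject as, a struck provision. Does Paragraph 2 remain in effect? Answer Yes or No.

Paragraph 7 is struck. Although Paragraph 4 refers to Paragraph 7, its operative terms do not depend on Paragraph 7, so it remains in effect. Nothing else in the Lease is defined by reference to Paragraph 7. Paragraph 8 declares Paragraph 2 and Paragraph 7 mutually dependent; since one of them has fallen, all of them are of no effect. That brings down Paragraph 2 as well. The remainder continues in force under Paragraph 8. That leaves Paragraph 1, Paragraph 3, Paragraph 4, Paragraph 5, Paragraph 6, and Paragraph 8 in effect. Paragraph 2 is among the inoperative provisions, so the answer is no.

No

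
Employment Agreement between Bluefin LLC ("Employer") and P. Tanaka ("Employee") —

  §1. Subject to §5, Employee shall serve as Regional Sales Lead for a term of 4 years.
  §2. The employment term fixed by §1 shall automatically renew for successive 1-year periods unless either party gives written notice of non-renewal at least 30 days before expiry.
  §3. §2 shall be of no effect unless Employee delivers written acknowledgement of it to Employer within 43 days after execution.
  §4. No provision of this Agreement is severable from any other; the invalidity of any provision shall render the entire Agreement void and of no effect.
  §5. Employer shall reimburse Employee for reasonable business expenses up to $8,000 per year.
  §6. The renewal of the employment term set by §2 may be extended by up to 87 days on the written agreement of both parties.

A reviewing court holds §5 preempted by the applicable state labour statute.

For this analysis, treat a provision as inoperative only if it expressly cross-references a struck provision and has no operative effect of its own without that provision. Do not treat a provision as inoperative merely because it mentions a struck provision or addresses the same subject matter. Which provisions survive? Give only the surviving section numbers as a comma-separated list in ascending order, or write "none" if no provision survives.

none

§5 is struck. No other provision's operative terms depend on §5. §4 provides that the Agreement is not severable, so the invalidity of any one provision voids the entire Agreement. No provision of the Agreement survives.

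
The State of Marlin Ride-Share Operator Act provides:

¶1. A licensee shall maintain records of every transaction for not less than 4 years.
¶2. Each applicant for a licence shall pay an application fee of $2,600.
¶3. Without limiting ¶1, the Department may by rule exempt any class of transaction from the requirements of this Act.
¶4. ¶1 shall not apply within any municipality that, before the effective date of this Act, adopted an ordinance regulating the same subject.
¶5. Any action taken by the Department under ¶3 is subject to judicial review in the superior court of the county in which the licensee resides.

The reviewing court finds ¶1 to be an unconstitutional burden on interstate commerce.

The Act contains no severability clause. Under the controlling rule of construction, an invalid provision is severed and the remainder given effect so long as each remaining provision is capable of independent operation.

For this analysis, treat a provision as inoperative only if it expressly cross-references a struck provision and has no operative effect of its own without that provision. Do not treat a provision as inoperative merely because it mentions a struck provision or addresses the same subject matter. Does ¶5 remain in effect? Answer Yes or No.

Yes

¶1 is struck. ¶4 merely fixes the local-preemption carve-out from ¶1; with ¶1 gone it has nothing to operate on and falls away. ¶3 mentions ¶1 but its own obligation stands independently of ¶1, so ¶3 is not affected. With no severability clause, the stated default rule severs what cannot stand and enforces each remaining provision that can operate on its own. ¶2, ¶3, and ¶5 remain in effect. ¶5 is among the surviving provisions, so the answer is yes.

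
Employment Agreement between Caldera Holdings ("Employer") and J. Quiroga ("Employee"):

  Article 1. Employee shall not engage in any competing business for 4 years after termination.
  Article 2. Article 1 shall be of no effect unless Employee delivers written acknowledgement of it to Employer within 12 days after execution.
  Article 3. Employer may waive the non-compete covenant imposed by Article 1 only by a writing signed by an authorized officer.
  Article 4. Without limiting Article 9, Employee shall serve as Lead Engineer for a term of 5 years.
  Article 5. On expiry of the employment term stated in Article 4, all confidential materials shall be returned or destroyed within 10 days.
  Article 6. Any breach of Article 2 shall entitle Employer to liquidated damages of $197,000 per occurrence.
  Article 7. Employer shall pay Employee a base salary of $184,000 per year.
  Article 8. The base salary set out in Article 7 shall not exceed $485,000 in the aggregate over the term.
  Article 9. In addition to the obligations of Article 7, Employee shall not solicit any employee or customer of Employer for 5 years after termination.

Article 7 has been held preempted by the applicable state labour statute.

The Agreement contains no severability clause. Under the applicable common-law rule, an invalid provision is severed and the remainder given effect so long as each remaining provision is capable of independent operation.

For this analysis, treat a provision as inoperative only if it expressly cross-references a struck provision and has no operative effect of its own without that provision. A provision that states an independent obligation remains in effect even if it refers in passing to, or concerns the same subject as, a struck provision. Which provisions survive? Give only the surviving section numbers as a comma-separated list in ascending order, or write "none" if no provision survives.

1, 2, 3, 4, 5, 6, 9

Article 7 is struck. The whole of Article 8 is the aggregate cap on the base salary, defined by reference to Article 7, so Article 8 cannot stand once Article 7 is removed. Although Article 9 refers to Article 7, its operative terms do not depend on Article 7, so it remains in effect. With no severability clause, the stated default rule severs what cannot stand and enforces each remaining provision that can operate on its own. Article 1, Article 2, Article 3, Article 4, Article 5, Article 6, and Article 9 remain in effect.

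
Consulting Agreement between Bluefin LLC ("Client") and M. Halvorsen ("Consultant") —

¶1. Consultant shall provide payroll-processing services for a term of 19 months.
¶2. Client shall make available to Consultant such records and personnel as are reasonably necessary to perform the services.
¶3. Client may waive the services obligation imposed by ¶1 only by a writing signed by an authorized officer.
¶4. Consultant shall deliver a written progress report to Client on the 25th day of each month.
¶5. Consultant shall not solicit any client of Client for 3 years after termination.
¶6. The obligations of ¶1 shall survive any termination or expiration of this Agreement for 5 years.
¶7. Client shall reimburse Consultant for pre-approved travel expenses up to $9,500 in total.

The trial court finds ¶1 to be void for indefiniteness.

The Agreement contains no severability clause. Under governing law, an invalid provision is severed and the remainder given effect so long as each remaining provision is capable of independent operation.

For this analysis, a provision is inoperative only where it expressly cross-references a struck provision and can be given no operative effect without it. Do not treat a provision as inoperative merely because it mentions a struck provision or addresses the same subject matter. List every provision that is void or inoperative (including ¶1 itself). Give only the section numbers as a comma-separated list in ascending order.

1, 3, 6

¶1 is struck. ¶3 has no operative effect of its own apart from ¶1 and is therefore inoperative. ¶6 has no operative effect of its own apart from ¶1 and is therefore inoperative. Under the stated default rule, only provisions that cannot operate independently fall away; the rest are enforced. The provisions still in force are ¶2, ¶4, ¶5, and ¶7.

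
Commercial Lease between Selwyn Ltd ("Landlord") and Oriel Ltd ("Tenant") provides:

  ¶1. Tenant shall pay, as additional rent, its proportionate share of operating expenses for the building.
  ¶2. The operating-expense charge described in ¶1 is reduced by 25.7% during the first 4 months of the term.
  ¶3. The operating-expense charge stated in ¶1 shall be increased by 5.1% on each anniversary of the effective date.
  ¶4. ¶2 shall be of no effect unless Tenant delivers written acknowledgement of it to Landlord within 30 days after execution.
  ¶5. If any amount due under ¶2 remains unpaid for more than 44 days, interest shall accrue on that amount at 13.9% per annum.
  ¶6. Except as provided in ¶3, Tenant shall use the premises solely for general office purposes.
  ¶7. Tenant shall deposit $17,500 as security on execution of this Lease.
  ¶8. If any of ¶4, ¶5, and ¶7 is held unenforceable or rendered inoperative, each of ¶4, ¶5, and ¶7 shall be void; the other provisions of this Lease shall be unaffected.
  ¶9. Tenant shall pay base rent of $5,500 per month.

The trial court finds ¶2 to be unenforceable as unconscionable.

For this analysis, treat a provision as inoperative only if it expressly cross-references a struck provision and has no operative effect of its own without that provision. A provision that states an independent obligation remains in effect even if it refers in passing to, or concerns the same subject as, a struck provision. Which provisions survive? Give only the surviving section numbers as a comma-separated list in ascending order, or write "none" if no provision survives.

1, 3, 6, 8, 9

¶2 is struck. ¶4 operates only by reference to ¶2, so it falls with ¶2. ¶5 has no operative effect of its own apart from ¶2 and is therefore inoperative. ¶8 declares ¶4, ¶5, and ¶7 mutually dependent; since one of them has fallen, all of them are of no effect. That brings down ¶7 as well. The remainder continues in force under ¶8. ¶1, ¶3, ¶6, ¶8, and ¶9 remain in effect.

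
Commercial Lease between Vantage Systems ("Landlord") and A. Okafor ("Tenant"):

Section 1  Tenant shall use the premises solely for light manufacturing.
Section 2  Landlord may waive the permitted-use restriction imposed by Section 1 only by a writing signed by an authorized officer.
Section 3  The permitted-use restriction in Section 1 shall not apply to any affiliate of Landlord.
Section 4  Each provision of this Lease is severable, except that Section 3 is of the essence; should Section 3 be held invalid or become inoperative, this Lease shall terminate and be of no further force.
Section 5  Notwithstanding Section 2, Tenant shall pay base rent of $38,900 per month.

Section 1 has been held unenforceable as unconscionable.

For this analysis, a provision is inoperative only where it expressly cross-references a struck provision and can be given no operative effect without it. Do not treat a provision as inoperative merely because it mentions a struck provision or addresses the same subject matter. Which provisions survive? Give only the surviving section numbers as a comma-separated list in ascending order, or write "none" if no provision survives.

none

Section 1 is struck. The only function of Section 2 is the waiver condition for Section 1, so it cannot stand once Section 1 is removed. Section 3 has no operative effect of its own apart from Section 1 and is therefore inoperative. Section 4 makes Section 3 an essential term, and Section 3 has been rendered inoperative by the cascade; under Section 4, the entire Lease is therefore void. No provision of the Lease survives.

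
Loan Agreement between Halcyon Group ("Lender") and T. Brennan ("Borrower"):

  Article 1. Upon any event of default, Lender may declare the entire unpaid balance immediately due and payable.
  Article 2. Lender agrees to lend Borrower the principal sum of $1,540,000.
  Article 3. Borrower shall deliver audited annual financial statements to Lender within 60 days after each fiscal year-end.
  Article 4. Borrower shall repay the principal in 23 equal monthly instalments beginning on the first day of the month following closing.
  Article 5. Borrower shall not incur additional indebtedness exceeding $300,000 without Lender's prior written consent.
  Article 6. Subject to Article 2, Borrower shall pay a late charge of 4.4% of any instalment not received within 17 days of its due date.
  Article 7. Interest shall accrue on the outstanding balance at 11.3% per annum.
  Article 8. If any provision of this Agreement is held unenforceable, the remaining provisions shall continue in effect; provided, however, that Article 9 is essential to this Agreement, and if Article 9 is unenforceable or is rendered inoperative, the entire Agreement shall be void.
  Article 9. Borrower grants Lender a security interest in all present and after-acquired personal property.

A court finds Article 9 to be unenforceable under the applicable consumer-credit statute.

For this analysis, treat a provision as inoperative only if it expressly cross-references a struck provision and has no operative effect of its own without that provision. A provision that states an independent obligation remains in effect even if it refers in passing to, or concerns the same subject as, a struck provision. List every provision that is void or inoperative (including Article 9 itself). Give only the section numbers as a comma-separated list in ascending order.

1, 2, 3, 4, 5, 6, 7, 8, 9

Article 9 is struck. Nothing else in the Agreement is defined by reference to Article 9. Article 8 makes Article 9 an essential term, and Article 9 is the provision held invalid; under Article 8, the entire Agreement is therefore void. No provision of the Agreement survives.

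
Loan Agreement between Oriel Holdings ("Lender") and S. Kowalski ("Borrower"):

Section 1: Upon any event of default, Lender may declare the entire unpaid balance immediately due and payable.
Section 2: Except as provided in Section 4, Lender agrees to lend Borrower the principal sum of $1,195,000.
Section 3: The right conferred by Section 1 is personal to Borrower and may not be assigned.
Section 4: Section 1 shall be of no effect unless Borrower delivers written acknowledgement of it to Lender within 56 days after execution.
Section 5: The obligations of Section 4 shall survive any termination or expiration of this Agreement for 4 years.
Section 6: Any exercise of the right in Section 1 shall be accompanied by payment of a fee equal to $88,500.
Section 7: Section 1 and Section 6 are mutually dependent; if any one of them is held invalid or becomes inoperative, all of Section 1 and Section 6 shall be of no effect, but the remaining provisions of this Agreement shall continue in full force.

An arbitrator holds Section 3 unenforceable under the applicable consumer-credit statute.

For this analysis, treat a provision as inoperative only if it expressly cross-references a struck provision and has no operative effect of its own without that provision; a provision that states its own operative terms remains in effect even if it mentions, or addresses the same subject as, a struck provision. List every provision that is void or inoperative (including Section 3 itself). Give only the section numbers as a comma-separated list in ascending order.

Section 3 is struck. Nothing else in the Agreement is defined by reference to Section 3. Section 7 ties Section 1 and Section 6 together, but none of those is affected here; the remaining provisions continue in force under Section 7. The provisions still in force are Section 1, Section 2, Section 4, Section 5, Section 6, and Section 7.

3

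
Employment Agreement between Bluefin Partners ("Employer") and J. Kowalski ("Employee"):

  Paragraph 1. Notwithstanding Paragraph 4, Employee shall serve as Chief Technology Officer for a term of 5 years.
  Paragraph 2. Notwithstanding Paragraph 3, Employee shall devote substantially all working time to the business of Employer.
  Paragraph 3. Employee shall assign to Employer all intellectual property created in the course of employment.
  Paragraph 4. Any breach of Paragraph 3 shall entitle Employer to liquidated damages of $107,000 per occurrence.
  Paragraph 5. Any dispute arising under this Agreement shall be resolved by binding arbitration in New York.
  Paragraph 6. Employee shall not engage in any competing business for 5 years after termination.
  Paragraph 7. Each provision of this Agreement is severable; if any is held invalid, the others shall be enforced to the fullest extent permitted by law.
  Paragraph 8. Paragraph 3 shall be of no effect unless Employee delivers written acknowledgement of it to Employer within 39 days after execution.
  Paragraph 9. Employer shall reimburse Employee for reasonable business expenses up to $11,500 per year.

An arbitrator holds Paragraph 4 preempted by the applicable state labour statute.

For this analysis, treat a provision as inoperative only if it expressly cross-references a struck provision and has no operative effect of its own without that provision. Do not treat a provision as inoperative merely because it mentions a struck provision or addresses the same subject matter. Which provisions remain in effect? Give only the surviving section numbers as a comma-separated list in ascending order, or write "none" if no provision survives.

Paragraph 4 is struck. Paragraph 1 mentions Paragraph 4 but its own obligation stands independently of Paragraph 4, so Paragraph 1 is not affected. Nothing else in the Agreement is defined by reference to Paragraph 4. Under the severability clause in Paragraph 7, the remaining provisions continue in force. That leaves Paragraph 1, Paragraph 2, Paragraph 3, Paragraph 5, Paragraph 6, Paragraph 7, Paragraph 8, and Paragraph 9 in effect.

1, 2, 3, 5, 6, 7, 8, 9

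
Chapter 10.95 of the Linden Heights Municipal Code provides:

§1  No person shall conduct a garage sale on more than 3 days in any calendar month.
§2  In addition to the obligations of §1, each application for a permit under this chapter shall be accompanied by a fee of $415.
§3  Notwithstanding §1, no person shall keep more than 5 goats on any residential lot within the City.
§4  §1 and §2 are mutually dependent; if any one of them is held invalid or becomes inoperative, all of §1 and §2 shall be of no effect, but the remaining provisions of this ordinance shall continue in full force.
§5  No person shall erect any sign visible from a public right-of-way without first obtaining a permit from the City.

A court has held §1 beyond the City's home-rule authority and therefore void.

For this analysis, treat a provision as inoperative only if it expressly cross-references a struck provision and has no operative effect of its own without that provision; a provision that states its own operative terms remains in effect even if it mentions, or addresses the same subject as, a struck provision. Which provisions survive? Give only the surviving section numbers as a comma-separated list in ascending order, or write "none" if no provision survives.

3, 4, 5

§1 is struck. §3 mentions §1 but its own obligation stands independently of §1, so §3 is not affected. No other provision's operative terms depend on §1. §4 declares §1 and §2 mutually dependent; since one of them has fallen, all of them are of no effect. That brings down §2 as well. The remainder continues in force under §4. That leaves §3, §4, and §5 in effect.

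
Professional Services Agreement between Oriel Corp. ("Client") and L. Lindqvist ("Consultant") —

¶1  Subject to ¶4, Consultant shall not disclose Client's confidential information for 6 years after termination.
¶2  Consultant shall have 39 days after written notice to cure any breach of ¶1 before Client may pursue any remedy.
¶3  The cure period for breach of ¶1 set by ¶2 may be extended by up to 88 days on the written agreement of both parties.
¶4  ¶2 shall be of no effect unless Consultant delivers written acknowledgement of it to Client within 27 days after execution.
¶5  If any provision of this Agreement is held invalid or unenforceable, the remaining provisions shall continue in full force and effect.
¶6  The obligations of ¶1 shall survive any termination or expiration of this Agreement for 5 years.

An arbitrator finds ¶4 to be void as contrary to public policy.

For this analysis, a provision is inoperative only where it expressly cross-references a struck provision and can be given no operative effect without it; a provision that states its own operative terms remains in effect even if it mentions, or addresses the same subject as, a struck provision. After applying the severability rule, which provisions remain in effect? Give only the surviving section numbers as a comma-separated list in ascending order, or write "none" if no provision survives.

¶4 is struck. Although ¶1 refers to ¶4, its operative terms do not depend on ¶4, so it remains in effect. Nothing else in the Agreement is defined by reference to ¶4. ¶5 is a severability clause and preserves every provision that can still be given independent effect. ¶1, ¶2, ¶3, ¶5, and ¶6 remain in effect.

1, 2, 3, 5, 6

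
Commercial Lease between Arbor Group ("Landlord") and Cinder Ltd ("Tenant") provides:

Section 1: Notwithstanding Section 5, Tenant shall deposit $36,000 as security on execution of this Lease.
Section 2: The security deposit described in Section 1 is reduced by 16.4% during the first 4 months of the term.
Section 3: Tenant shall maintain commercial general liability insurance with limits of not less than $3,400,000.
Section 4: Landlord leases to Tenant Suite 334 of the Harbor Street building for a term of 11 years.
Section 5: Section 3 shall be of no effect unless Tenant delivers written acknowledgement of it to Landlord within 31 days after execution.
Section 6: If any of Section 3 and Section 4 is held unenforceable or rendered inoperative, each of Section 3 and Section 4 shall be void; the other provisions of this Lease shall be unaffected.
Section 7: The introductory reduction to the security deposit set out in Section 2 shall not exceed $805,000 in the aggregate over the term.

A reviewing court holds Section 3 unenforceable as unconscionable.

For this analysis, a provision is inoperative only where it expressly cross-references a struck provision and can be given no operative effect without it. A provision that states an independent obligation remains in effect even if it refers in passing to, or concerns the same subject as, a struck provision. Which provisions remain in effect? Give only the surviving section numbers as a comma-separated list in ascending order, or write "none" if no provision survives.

1, 2, 6, 7

Section 3 is struck. Section 5 operates only by reference to Section 3, so it falls with Section 3. Although Section 1 refers to Section 5, its operative terms do not depend on Section 5, so it remains in effect. Section 6 declares Section 3 and Section 4 mutually dependent; since one of them has fallen, all of them are of no effect. That brings down Section 4 as well. The remainder continues in force under Section 6. The provisions still in force are Section 1, Section 2, Section 6, and Section 7.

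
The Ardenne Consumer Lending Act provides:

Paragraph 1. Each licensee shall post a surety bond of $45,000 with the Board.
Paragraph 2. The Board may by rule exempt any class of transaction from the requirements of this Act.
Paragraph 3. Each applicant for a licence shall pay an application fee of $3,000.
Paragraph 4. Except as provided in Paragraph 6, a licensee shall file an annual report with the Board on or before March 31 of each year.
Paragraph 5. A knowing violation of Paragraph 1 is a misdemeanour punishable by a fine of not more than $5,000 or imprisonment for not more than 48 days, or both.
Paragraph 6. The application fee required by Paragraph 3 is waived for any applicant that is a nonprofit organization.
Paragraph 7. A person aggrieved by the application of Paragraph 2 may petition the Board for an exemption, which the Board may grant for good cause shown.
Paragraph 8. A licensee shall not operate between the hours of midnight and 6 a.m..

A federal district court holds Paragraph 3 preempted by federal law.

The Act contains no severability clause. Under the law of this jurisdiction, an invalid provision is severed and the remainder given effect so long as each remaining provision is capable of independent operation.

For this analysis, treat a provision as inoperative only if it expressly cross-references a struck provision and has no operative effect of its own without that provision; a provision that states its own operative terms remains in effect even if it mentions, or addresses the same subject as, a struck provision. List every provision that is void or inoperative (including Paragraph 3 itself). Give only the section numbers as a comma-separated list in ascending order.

Paragraph 3 is struck. Paragraph 6 has no operative effect of its own apart from Paragraph 3 and is therefore inoperative. Although Paragraph 4 refers to Paragraph 6, its operative terms do not depend on Paragraph 6, so it remains in effect. With no severability clause, the stated default rule severs what cannot stand and enforces each remaining provision that can operate on its own. The provisions still in force are Paragraph 1, Paragraph 2, Paragraph 4, Paragraph 5, Paragraph 7, and Paragraph 8.

3, 6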